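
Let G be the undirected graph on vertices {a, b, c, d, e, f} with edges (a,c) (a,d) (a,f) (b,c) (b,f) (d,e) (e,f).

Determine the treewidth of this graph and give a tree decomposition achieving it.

The largest bag has 3 vertices, giving width 2; this decomposition certifies tw(G) ≤ 2. The edges c–b–f–a–c form a cycle, so G is not a tree and its treewidth is at least 2. Combining the bounds, tw(G) = 2.

Treewidth 2.
One optimal decomposition is:
Bags: B1 = {a, b, c}  B2 = {a, b, f}  B3 = {a, d, f}  B4 = {d, e, f}
Tree: B1–B2, B2–B3, B3–B4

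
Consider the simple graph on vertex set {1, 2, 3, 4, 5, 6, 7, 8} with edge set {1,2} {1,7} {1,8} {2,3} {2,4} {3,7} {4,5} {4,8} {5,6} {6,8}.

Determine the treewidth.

2

A width-2 tree decomposition is:
Bags: B1 = {1, 3, 7}  B2 = {1, 2, 3}  B3 = {1, 2, 8}  B4 = {2, 4, 8}  B5 = {4, 6, 8}  B6 = {4, 5, 6}
Tree: B1–B2, B2–B3, B3–B4, B4–B5, B5–B6
The largest bag has 3 vertices, giving width 2; this decomposition certifies tw(G) ≤ 2. The edges 7–3–2–1–7 form a cycle, so G is not a tree and its treewidth is at least 2. Hence tw(G) = 2 exactly.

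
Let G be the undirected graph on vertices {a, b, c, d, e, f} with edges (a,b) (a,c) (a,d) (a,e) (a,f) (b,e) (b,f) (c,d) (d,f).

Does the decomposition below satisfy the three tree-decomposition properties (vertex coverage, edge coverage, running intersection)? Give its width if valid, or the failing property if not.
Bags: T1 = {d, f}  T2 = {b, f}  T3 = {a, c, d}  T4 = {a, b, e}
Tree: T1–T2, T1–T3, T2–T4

A tree decomposition must satisfy three properties: every vertex lies in some bag; for every edge, both endpoints lie together in some bag; and for every vertex, the bags containing it form a connected subtree. Here edge (a,f) lies in no bag, so the decomposition is invalid.

No — edge (a,f) lies in no bag.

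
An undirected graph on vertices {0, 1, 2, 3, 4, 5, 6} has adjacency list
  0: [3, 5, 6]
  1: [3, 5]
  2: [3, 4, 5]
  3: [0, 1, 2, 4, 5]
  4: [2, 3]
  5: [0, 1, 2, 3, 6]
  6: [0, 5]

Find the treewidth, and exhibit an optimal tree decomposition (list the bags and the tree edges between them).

Every bag has size at most 3, so the width is 3 − 1 = 2 and tw(G) ≤ 2. On the other hand G contains the 3-clique {2, 3, 4}. A clique must lie in a single bag of any decomposition, so no decomposition can have width below 2. The upper and lower bounds meet at 2, so that is the treewidth.

Treewidth 2.
Bags: B1 = {1, 3, 5}  B2 = {0, 3, 5}  B3 = {2, 3, 5}  B4 = {0, 5, 6}  B5 = {2, 3, 4}
Tree: B1–B2, B1–B3, B2–B4, B3–B5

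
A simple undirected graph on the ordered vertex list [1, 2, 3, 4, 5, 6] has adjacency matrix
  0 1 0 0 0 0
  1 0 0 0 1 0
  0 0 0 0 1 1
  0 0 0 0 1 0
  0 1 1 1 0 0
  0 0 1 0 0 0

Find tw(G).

1

A width-1 tree decomposition is:
Bags: B1 = {2, 5}  B2 = {3, 5}  B3 = {4, 5}  B4 = {3, 6}  B5 = {1, 2}
Tree: B1–B2, B2–B3, B2–B4, B1–B5
Each bag holds 2 vertices, so the decomposition has width 1, which upper-bounds the treewidth. G has an edge, so its treewidth is at least 1. The upper and lower bounds meet at 1, so that is the treewidth.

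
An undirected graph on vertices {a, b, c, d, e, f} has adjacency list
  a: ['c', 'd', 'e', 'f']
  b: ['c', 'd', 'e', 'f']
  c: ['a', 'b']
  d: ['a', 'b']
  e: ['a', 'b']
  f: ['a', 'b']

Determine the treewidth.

A width-2 tree decomposition is:
Bags: B1 = {a, b, f}  B2 = {a, b, c}  B3 = {a, b, e}  B4 = {a, b, d}
Tree: B1–B2, B2–B3, B3–B4
Every bag has size at most 3, so the width is 3 − 1 = 2 and tw(G) ≤ 2. Since a–f–b–c–a is a cycle in G, G is not acyclic. Forests are exactly the graphs of treewidth ≤ 1, so tw(G) ≥ 2. Hence tw(G) = 2 exactly.

2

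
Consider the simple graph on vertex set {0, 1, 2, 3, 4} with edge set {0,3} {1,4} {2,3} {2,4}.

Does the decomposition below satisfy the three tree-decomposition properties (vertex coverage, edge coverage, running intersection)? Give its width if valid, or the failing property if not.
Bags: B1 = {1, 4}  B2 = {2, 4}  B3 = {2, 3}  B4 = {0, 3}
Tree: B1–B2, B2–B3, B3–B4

Every vertex of G appears in some bag (union = {0, 1, 2, 3, 4}); every edge is covered by a bag; and for each vertex v the set of bags containing v is connected in the bag tree. The decomposition is therefore valid. The largest bag has 2 vertices, so the width is 1.

Yes; width 1.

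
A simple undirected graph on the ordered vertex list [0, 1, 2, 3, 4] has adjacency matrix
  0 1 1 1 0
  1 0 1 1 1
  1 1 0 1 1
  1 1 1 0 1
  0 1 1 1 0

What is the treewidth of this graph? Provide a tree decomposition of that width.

Every bag has size at most 4, so the width is 4 − 1 = 3 and tw(G) ≤ 3. Conversely, {0, 1, 2, 3} is a clique of size 4, and the vertices of any clique must share a bag in every tree decomposition; so some bag has ≥ 4 vertices and tw(G) ≥ 3. Combining the bounds, tw(G) = 3.

Treewidth 3.
One optimal decomposition is:
Bags: B1 = {1, 2, 3, 4}  B2 = {0, 1, 2, 3}
Tree: B1–B2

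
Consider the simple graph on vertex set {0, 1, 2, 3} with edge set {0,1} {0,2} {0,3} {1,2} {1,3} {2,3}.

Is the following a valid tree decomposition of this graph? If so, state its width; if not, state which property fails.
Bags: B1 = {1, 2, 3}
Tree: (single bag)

No — vertex 0 appears in no bag.

A tree decomposition must satisfy three properties: every vertex lies in some bag; for every edge, both endpoints lie together in some bag; and for every vertex, the bags containing it form a connected subtree. Here vertex 0 appears in no bag, so the decomposition is invalid.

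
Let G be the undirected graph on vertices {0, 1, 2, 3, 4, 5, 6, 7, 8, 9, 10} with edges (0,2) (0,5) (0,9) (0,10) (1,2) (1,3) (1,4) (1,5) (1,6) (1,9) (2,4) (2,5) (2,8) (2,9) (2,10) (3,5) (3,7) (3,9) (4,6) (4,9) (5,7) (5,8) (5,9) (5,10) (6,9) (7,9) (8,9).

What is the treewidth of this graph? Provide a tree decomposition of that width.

Each bag holds 4 vertices, so the decomposition has width 3, which upper-bounds the treewidth. Conversely, {1, 2, 4, 9} is a clique of size 4, and the vertices of any clique must share a bag in every tree decomposition; so some bag has ≥ 4 vertices and tw(G) ≥ 3. The upper and lower bounds meet at 3, so that is the treewidth.

Treewidth 3.
One optimal decomposition is:
Bags: B1 = {1, 2, 4, 9}  B2 = {1, 2, 5, 9}  B3 = {1, 3, 5, 9}  B4 = {0, 2, 5, 9}  B5 = {3, 5, 7, 9}  B6 = {2, 5, 8, 9}  B7 = {1, 4, 6, 9}  B8 = {0, 2, 5, 10}
Tree: B1–B2, B2–B3, B2–B4, B3–B5, B2–B6, B1–B7, B4–B8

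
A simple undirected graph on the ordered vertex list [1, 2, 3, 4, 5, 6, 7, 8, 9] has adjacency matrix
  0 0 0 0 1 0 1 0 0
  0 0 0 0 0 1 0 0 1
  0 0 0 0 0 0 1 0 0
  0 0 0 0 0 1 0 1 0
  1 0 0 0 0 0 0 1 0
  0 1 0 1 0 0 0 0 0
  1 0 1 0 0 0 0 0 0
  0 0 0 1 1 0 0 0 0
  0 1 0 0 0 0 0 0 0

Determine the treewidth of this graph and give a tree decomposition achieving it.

Treewidth 1.
Bags: B1 = {2, 9}  B2 = {2, 6}  B3 = {4, 6}  B4 = {4, 8}  B5 = {5, 8}  B6 = {1, 5}  B7 = {1, 7}  B8 = {3, 7}
Tree: B1–B2, B2–B3, B3–B4, B4–B5, B5–B6, B6–B7, B7–B8

The largest bag has 2 vertices, giving width 1; this decomposition certifies tw(G) ≤ 1. G has an edge, so its treewidth is at least 1. Combining the bounds, tw(G) = 1.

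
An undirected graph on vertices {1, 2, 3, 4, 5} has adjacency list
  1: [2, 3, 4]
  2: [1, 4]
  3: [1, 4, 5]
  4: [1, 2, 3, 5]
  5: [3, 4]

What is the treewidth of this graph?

A width-2 tree decomposition is:
Bags: B1 = {1, 3, 4}  B2 = {1, 2, 4}  B3 = {3, 4, 5}
Tree: B1–B2, B1–B3
Each bag holds 3 vertices, so the decomposition has width 2, which upper-bounds the treewidth. On the other hand G contains the 3-clique {1, 2, 4}. A clique must lie in a single bag of any decomposition, so no decomposition can have width below 2. Combining the bounds, tw(G) = 2.

2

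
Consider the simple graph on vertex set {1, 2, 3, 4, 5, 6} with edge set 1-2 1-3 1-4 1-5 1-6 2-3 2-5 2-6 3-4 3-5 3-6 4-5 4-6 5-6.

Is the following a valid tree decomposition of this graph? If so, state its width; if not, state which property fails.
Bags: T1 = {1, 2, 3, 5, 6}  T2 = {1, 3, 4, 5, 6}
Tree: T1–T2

Yes; width 4.

Vertex coverage: the bags together contain {1, 2, 3, 4, 5, 6}, the full vertex set. Edge coverage: each edge of G has both endpoints in at least one bag. Running intersection: for every vertex, the bags containing it form a connected subtree. All three properties hold, so this is a valid tree decomposition of width max|bag| − 1 = 4, and hence tw(G) ≤ 4.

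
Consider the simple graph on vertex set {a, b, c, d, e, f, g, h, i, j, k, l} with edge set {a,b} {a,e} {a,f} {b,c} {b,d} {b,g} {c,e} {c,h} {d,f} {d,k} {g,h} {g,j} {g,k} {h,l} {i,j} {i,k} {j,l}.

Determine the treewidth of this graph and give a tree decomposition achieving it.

The largest bag has 4 vertices, giving width 3; this decomposition certifies tw(G) ≤ 3. For the lower bound: the 4 vertex sets {a,e,f}, {c}, {b}, {d,g,h,k} are disjoint, each induces a connected subgraph, and every pair is joined by at least one edge of G. Contracting each set to a single vertex therefore yields K_{4} as a minor, and since treewidth is minor-monotone, tw(G) ≥ tw(K_{4}) = 3. Hence tw(G) = 3 exactly.

Treewidth 3.
One optimal decomposition is:
Bags: B1 = {a, c, e, f}  B2 = {a, b, c, f}  B3 = {b, c, d, f}  B4 = {b, c, d, h}  B5 = {b, d, g, h}  B6 = {d, g, h, k}  B7 = {g, h, k, l}  B8 = {g, j, k, l}  B9 = {i, j, k, l}
Tree: B1–B2, B2–B3, B3–B4, B4–B5, B5–B6, B6–B7, B7–B8, B8–B9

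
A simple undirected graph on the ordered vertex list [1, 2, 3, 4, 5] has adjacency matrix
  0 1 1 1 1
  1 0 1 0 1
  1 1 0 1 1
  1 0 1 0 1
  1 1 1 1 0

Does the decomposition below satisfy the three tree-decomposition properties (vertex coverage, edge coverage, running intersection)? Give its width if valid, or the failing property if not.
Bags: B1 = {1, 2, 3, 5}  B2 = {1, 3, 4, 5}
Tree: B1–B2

Checking the three conditions: (i) the bags cover all of {1, 2, 3, 4, 5}; (ii) for each edge, some bag contains both endpoints; (iii) the bags containing any fixed vertex form a subtree. All hold, so the decomposition is valid with width 4 − 1 = 3.

Yes; width 3.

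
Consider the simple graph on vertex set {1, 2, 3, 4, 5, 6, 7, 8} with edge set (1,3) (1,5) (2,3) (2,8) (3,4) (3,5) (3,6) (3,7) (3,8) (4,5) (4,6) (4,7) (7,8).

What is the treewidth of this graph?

A width-2 tree decomposition is:
Bags: B1 = {3, 7, 8}  B2 = {3, 4, 7}  B3 = {3, 4, 6}  B4 = {3, 4, 5}  B5 = {1, 3, 5}  B6 = {2, 3, 8}
Tree: B1–B2, B2–B3, B2–B4, B4–B5, B1–B6
Every bag has size at most 3, so the width is 3 − 1 = 2 and tw(G) ≤ 2. Conversely, {2, 3, 8} is a clique of size 3, and the vertices of any clique must share a bag in every tree decomposition; so some bag has ≥ 3 vertices and tw(G) ≥ 2. Therefore the treewidth is 2.

2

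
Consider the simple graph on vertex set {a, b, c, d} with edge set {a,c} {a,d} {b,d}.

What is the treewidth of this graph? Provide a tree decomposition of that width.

Every bag has size at most 2, so the width is 2 − 1 = 1 and tw(G) ≤ 1. G has an edge, so its treewidth is at least 1. Hence tw(G) = 1 exactly.

Treewidth 1.
One optimal decomposition is:
Bags: B1 = {b, d}  B2 = {a, d}  B3 = {a, c}
Tree: B1–B2, B2–B3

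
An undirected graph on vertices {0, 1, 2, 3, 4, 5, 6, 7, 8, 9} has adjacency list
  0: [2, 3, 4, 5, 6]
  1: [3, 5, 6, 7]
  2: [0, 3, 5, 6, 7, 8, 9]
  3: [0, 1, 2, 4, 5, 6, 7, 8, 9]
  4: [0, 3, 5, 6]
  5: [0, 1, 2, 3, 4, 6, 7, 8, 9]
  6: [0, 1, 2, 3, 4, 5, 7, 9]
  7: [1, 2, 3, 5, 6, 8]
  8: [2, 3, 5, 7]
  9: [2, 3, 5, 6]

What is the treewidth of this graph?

4

A width-4 tree decomposition is:
Bags: B1 = {2, 3, 5, 6, 7}  B2 = {1, 3, 5, 6, 7}  B3 = {0, 2, 3, 5, 6}  B4 = {2, 3, 5, 7, 8}  B5 = {2, 3, 5, 6, 9}  B6 = {0, 3, 4, 5, 6}
Tree: B1–B2, B1–B3, B1–B4, B1–B5, B3–B6
Each bag holds 5 vertices, so the decomposition has width 4, which upper-bounds the treewidth. On the other hand G contains the 5-clique {2, 3, 5, 7, 8}. A clique must lie in a single bag of any decomposition, so no decomposition can have width below 4. Hence tw(G) = 4 exactly.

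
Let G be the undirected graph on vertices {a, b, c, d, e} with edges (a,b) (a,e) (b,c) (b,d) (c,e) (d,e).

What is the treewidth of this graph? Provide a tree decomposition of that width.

Treewidth 2.
One such decomposition:
Bags: B1 = {b, c, e}  B2 = {a, b, e}  B3 = {b, d, e}
Tree: B1–B2, B2–B3

Every bag has size at most 3, so the width is 3 − 1 = 2 and tw(G) ≤ 2. The edges c–b–a–e–c form a cycle, so G is not a tree and its treewidth is at least 2. The upper and lower bounds meet at 2, so that is the treewidth.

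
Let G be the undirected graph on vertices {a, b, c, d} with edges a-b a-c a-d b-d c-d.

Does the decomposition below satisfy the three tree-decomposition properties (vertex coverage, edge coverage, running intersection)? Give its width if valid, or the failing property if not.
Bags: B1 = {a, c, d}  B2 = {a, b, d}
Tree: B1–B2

Checking the three conditions: (i) the bags cover all of {a, b, c, d}; (ii) for each edge, some bag contains both endpoints; (iii) the bags containing any fixed vertex form a subtree. All hold, so the decomposition is valid with width 3 − 1 = 2.

Yes; width 2.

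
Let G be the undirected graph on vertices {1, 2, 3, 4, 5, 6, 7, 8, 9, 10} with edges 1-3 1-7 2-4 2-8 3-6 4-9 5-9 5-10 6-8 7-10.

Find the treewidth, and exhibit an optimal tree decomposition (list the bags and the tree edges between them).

Each bag holds 3 vertices, so the decomposition has width 2, which upper-bounds the treewidth. For the lower bound, G contains the cycle 1–3–6–8–2–4–9–5–10–7–1, so G is not a forest; only forests have treewidth ≤ 1, hence tw(G) ≥ 2. Hence tw(G) = 2 exactly.

Treewidth 2.
One optimal decomposition is:
Bags: B1 = {1, 3, 6}  B2 = {1, 6, 8}  B3 = {1, 2, 8}  B4 = {1, 2, 4}  B5 = {1, 4, 9}  B6 = {1, 5, 9}  B7 = {1, 5, 10}  B8 = {1, 7, 10}
Tree: B1–B2, B2–B3, B3–B4, B4–B5, B5–B6, B6–B7, B7–B8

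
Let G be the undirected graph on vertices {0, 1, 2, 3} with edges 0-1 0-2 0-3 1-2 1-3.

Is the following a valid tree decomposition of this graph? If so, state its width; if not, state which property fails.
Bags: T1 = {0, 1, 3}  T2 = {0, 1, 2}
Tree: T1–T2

Yes; width 2.

Vertex coverage: the bags together contain {0, 1, 2, 3}, the full vertex set. Edge coverage: each edge of G has both endpoints in at least one bag. Running intersection: for every vertex, the bags containing it form a connected subtree. All three properties hold, so this is a valid tree decomposition of width max|bag| − 1 = 2, and hence tw(G) ≤ 2.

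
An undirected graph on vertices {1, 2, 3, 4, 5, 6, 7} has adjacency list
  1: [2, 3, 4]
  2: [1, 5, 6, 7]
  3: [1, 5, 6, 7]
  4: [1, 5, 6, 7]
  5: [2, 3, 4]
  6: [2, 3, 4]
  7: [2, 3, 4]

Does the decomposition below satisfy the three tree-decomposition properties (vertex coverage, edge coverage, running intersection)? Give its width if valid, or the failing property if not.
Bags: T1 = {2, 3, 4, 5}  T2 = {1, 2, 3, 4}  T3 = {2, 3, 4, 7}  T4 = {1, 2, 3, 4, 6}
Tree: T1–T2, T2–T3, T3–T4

A tree decomposition must satisfy three properties: every vertex lies in some bag; for every edge, both endpoints lie together in some bag; and for every vertex, the bags containing it form a connected subtree. Here bags containing vertex 1 are not connected in the tree, so the decomposition is invalid.

No — bags containing vertex 1 are not connected in the tree.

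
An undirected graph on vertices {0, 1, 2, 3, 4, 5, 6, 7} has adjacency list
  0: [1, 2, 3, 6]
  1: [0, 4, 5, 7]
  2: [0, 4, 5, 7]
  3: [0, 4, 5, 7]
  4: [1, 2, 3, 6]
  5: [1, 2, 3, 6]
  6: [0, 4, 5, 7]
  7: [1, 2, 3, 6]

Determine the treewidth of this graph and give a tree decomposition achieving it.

Treewidth 4.
Bags: B1 = {0, 4, 5, 6, 7}  B2 = {0, 2, 4, 5, 7}  B3 = {0, 3, 4, 5, 7}  B4 = {0, 1, 4, 5, 7}
Tree: B1–B2, B2–B3, B3–B4

Every bag has size at most 5, so the width is 5 − 1 = 4 and tw(G) ≤ 4. For the lower bound: the 5 vertex sets {4,6}, {2,5}, {0,3}, {7}, {1} are disjoint, each induces a connected subgraph, and every pair is joined by at least one edge of G. Contracting each set to a single vertex therefore yields K_{5} as a minor, and since treewidth is minor-monotone, tw(G) ≥ tw(K_{5}) = 4. Therefore the treewidth is 4.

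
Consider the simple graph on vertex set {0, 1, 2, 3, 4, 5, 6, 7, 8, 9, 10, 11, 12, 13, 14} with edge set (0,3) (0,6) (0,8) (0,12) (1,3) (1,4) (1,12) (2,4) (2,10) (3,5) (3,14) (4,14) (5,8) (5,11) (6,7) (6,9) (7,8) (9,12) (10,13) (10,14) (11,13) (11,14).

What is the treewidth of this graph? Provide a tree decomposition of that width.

Treewidth 3.
One such decomposition:
Bags: B1 = {2, 4, 10, 13}  B2 = {4, 10, 13, 14}  B3 = {4, 11, 13, 14}  B4 = {1, 4, 11, 14}  B5 = {1, 3, 11, 14}  B6 = {1, 3, 5, 11}  B7 = {1, 3, 5, 12}  B8 = {0, 3, 5, 12}  B9 = {0, 5, 8, 12}  B10 = {0, 8, 9, 12}  B11 = {0, 6, 8, 9}  B12 = {6, 7, 8, 9}
Tree: B1–B2, B2–B3, B3–B4, B4–B5, B5–B6, B6–B7, B7–B8, B8–B9, B9–B10, B10–B11, B11–B12

Every bag has size at most 4, so the width is 4 − 1 = 3 and tw(G) ≤ 3. For the lower bound: the 4 vertex sets {2,10,13}, {4}, {14}, {1,3,5,11} are disjoint, each induces a connected subgraph, and every pair is joined by at least one edge of G. Contracting each set to a single vertex therefore yields K_{4} as a minor, and since treewidth is minor-monotone, tw(G) ≥ tw(K_{4}) = 3. Therefore the treewidth is 3.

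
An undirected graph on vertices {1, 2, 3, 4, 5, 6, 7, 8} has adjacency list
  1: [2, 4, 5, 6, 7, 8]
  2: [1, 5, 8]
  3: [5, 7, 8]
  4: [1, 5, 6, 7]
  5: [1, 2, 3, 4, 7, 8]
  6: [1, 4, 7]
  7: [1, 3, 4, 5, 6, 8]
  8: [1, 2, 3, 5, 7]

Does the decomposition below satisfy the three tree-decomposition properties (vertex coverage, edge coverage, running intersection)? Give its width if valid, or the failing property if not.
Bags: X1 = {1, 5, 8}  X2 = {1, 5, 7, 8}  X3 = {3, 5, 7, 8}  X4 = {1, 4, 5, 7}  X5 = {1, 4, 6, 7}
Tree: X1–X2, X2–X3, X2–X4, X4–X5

No — vertex 2 appears in no bag.

A tree decomposition must satisfy three properties: every vertex lies in some bag; for every edge, both endpoints lie together in some bag; and for every vertex, the bags containing it form a connected subtree. Here vertex 2 appears in no bag, so the decomposition is invalid.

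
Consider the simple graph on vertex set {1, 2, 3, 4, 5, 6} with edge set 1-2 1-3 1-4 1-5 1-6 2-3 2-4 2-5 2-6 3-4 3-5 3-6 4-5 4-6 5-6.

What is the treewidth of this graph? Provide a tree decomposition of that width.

With just one bag of size 6, the width is 6 − 1 = 5, so tw(G) ≤ 5. For the lower bound, the 6 vertices {1, 2, 3, 4, 5, 6} are pairwise adjacent, and any tree decomposition puts a clique entirely inside one bag — forcing width ≥ 5. Hence tw(G) = 5 exactly.

Treewidth 5.
One optimal decomposition is:
Bags: B1 = {1, 2, 3, 4, 5, 6}
Tree: (single bag)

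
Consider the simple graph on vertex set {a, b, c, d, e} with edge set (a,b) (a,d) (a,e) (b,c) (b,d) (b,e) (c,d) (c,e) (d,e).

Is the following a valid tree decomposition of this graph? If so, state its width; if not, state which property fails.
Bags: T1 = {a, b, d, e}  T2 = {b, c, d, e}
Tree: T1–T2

Yes; width 3.

Vertex coverage: the bags together contain {a, b, c, d, e}, the full vertex set. Edge coverage: each edge of G has both endpoints in at least one bag. Running intersection: for every vertex, the bags containing it form a connected subtree. All three properties hold, so this is a valid tree decomposition of width max|bag| − 1 = 3, and hence tw(G) ≤ 3.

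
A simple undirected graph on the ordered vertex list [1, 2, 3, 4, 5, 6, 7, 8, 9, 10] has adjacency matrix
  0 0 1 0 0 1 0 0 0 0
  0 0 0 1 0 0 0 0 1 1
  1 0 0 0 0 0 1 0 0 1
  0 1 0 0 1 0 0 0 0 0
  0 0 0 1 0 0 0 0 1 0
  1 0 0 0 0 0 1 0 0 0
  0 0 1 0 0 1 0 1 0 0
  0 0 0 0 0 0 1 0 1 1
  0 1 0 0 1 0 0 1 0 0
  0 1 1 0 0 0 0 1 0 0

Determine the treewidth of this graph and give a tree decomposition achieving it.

Treewidth 2.
Bags: B1 = {2, 4, 5}  B2 = {2, 5, 9}  B3 = {2, 9, 10}  B4 = {8, 9, 10}  B5 = {3, 8, 10}  B6 = {3, 7, 8}  B7 = {1, 3, 7}  B8 = {1, 6, 7}
Tree: B1–B2, B2–B3, B3–B4, B4–B5, B5–B6, B6–B7, B7–B8

Every bag has size at most 3, so the width is 3 − 1 = 2 and tw(G) ≤ 2. For the lower bound, G contains the cycle 4–5–9–2–4, so G is not a forest; only forests have treewidth ≤ 1, hence tw(G) ≥ 2. Combining the bounds, tw(G) = 2.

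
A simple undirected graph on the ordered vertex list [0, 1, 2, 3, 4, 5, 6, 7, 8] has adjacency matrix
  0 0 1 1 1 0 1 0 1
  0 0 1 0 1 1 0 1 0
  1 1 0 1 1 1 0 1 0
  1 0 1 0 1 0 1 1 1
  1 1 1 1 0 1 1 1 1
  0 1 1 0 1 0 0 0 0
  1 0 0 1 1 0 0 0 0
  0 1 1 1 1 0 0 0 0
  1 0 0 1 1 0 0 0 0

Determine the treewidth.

3

A width-3 tree decomposition is:
Bags: B1 = {1, 2, 4, 7}  B2 = {1, 2, 4, 5}  B3 = {2, 3, 4, 7}  B4 = {0, 2, 3, 4}  B5 = {0, 3, 4, 6}  B6 = {0, 3, 4, 8}
Tree: B1–B2, B1–B3, B3–B4, B4–B5, B4–B6
The largest bag has 4 vertices, giving width 3; this decomposition certifies tw(G) ≤ 3. For the lower bound, the 4 vertices {0, 3, 4, 8} are pairwise adjacent, and any tree decomposition puts a clique entirely inside one bag — forcing width ≥ 3. Combining the bounds, tw(G) = 3.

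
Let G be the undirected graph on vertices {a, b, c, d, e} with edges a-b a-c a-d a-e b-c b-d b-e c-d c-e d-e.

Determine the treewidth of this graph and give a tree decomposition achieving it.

Treewidth 4.
Bags: B1 = {a, b, c, d, e}
Tree: (single bag)

With just one bag of size 5, the width is 5 − 1 = 4, so tw(G) ≤ 4. On the other hand G contains the 5-clique {a, b, c, d, e}. A clique must lie in a single bag of any decomposition, so no decomposition can have width below 4. Combining the bounds, tw(G) = 4.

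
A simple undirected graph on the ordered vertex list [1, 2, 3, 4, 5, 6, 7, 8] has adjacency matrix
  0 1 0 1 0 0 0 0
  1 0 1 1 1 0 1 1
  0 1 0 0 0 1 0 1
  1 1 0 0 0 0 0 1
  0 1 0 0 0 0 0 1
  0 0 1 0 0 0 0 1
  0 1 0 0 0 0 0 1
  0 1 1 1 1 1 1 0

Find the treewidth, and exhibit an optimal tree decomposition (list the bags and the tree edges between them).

Treewidth 2.
One optimal decomposition is:
Bags: B1 = {2, 4, 8}  B2 = {2, 5, 8}  B3 = {2, 7, 8}  B4 = {2, 3, 8}  B5 = {3, 6, 8}  B6 = {1, 2, 4}
Tree: B1–B2, B1–B3, B3–B4, B4–B5, B1–B6

The largest bag has 3 vertices, giving width 2; this decomposition certifies tw(G) ≤ 2. On the other hand G contains the 3-clique {2, 3, 8}. A clique must lie in a single bag of any decomposition, so no decomposition can have width below 2. The upper and lower bounds meet at 2, so that is the treewidth.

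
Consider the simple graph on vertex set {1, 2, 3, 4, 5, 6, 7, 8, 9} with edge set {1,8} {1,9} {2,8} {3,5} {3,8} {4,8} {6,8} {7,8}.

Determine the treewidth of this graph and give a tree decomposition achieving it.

Each bag holds 2 vertices, so the decomposition has width 1, which upper-bounds the treewidth. Since G has at least one edge (e.g. 9–1), it is not an edgeless graph, so tw(G) ≥ 1. Combining the bounds, tw(G) = 1.

Treewidth 1.
One optimal decomposition is:
Bags: B1 = {1, 9}  B2 = {1, 8}  B3 = {6, 8}  B4 = {3, 8}  B5 = {4, 8}  B6 = {7, 8}  B7 = {2, 8}  B8 = {3, 5}
Tree: B1–B2, B2–B3, B2–B4, B3–B5, B5–B6, B4–B7, B4–B8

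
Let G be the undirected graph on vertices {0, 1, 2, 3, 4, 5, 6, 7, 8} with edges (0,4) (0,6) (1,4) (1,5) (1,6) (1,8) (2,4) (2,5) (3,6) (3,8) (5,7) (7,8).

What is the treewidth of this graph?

A width-3 tree decomposition is:
Bags: B1 = {3, 5, 7, 8}  B2 = {1, 3, 5, 8}  B3 = {1, 3, 5, 6}  B4 = {1, 2, 5, 6}  B5 = {1, 2, 4, 6}  B6 = {0, 2, 4, 6}
Tree: B1–B2, B2–B3, B3–B4, B4–B5, B5–B6
The largest bag has 4 vertices, giving width 3; this decomposition certifies tw(G) ≤ 3. For the lower bound: the 4 vertex sets {3,7,8}, {5}, {1}, {0,2,4,6} are disjoint, each induces a connected subgraph, and every pair is joined by at least one edge of G. Contracting each set to a single vertex therefore yields K_{4} as a minor, and since treewidth is minor-monotone, tw(G) ≥ tw(K_{4}) = 3. Combining the bounds, tw(G) = 3.

3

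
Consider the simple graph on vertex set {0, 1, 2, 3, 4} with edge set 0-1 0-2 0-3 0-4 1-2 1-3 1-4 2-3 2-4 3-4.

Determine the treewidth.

4

A width-4 tree decomposition is:
Bags: B1 = {0, 1, 2, 3, 4}
Tree: (single bag)
With just one bag of size 5, the width is 5 − 1 = 4, so tw(G) ≤ 4. Conversely, {0, 1, 2, 3, 4} is a clique of size 5, and the vertices of any clique must share a bag in every tree decomposition; so some bag has ≥ 5 vertices and tw(G) ≥ 4. Combining the bounds, tw(G) = 4.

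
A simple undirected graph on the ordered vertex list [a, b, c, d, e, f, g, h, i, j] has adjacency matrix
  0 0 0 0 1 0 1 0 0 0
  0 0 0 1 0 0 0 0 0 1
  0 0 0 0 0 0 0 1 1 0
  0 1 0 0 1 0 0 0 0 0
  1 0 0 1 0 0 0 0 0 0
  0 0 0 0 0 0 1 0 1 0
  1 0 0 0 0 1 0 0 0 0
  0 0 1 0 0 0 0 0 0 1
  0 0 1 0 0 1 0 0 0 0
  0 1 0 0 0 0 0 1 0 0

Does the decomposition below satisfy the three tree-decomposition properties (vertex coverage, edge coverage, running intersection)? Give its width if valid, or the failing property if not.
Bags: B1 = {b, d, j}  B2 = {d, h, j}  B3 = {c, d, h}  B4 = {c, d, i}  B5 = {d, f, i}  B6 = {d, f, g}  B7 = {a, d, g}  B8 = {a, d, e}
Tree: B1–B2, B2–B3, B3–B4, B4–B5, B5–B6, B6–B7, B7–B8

Vertex coverage: the bags together contain {a, b, c, d, e, f, g, h, i, j}, the full vertex set. Edge coverage: each edge of G has both endpoints in at least one bag. Running intersection: for every vertex, the bags containing it form a connected subtree. All three properties hold, so this is a valid tree decomposition of width max|bag| − 1 = 2, and hence tw(G) ≤ 2.

Yes; width 2.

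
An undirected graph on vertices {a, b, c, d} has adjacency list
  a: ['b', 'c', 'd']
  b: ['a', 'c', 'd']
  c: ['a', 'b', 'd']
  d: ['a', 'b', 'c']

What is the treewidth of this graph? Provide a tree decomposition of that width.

Treewidth 3.
One optimal decomposition is:
Bags: B1 = {a, b, c, d}
Tree: (single bag)

With just one bag of size 4, the width is 4 − 1 = 3, so tw(G) ≤ 3. On the other hand G contains the 4-clique {a, b, c, d}. A clique must lie in a single bag of any decomposition, so no decomposition can have width below 3. Therefore the treewidth is 3.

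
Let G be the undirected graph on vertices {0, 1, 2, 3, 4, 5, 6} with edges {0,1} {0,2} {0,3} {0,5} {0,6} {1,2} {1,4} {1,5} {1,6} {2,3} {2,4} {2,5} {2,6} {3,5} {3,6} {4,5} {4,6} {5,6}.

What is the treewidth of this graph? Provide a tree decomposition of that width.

Treewidth 4.
One optimal decomposition is:
Bags: B1 = {0, 1, 2, 5, 6}  B2 = {1, 2, 4, 5, 6}  B3 = {0, 2, 3, 5, 6}
Tree: B1–B2, B1–B3

The largest bag has 5 vertices, giving width 4; this decomposition certifies tw(G) ≤ 4. On the other hand G contains the 5-clique {0, 1, 2, 5, 6}. A clique must lie in a single bag of any decomposition, so no decomposition can have width below 4. Hence tw(G) = 4 exactly.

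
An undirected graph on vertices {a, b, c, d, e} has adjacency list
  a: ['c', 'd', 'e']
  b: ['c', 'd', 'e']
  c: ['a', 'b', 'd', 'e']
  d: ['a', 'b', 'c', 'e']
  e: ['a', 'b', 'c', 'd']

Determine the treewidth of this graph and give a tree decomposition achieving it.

The largest bag has 4 vertices, giving width 3; this decomposition certifies tw(G) ≤ 3. On the other hand G contains the 4-clique {a, c, d, e}. A clique must lie in a single bag of any decomposition, so no decomposition can have width below 3. Hence tw(G) = 3 exactly.

Treewidth 3.
One optimal decomposition is:
Bags: B1 = {a, c, d, e}  B2 = {b, c, d, e}
Tree: B1–B2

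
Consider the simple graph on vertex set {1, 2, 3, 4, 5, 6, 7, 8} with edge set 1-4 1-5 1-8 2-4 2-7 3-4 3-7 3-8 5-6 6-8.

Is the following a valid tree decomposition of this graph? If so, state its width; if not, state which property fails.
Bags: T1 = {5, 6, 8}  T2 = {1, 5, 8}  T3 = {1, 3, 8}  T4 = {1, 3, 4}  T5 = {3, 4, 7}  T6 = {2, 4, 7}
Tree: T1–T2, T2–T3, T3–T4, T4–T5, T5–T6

Yes; width 2.

Vertex coverage: the bags together contain {1, 2, 3, 4, 5, 6, 7, 8}, the full vertex set. Edge coverage: each edge of G has both endpoints in at least one bag. Running intersection: for every vertex, the bags containing it form a connected subtree. All three properties hold, so this is a valid tree decomposition of width max|bag| − 1 = 2, and hence tw(G) ≤ 2.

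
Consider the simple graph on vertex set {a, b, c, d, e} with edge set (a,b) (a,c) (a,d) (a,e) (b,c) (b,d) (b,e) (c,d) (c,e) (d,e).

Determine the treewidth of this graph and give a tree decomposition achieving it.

With just one bag of size 5, the width is 5 − 1 = 4, so tw(G) ≤ 4. On the other hand G contains the 5-clique {a, b, c, d, e}. A clique must lie in a single bag of any decomposition, so no decomposition can have width below 4. Hence tw(G) = 4 exactly.

Treewidth 4.
One such decomposition:
Bags: B1 = {a, b, c, d, e}
Tree: (single bag)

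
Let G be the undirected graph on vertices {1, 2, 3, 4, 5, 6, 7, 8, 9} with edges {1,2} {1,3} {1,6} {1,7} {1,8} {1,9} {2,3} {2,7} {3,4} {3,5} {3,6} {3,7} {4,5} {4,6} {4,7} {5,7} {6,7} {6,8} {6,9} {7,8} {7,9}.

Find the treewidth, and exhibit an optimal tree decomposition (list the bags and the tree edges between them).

Treewidth 3.
One optimal decomposition is:
Bags: B1 = {3, 4, 6, 7}  B2 = {1, 3, 6, 7}  B3 = {1, 2, 3, 7}  B4 = {1, 6, 7, 9}  B5 = {3, 4, 5, 7}  B6 = {1, 6, 7, 8}
Tree: B1–B2, B2–B3, B2–B4, B1–B5, B4–B6

Each bag holds 4 vertices, so the decomposition has width 3, which upper-bounds the treewidth. For the lower bound, the 4 vertices {1, 2, 3, 7} are pairwise adjacent, and any tree decomposition puts a clique entirely inside one bag — forcing width ≥ 3. Hence tw(G) = 3 exactly.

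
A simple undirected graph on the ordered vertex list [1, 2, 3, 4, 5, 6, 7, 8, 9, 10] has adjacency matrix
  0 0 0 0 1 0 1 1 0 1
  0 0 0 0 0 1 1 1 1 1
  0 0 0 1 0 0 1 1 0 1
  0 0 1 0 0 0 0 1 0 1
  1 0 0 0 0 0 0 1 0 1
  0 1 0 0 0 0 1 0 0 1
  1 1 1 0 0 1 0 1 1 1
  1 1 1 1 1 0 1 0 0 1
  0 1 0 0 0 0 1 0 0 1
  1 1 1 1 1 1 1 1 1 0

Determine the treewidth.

A width-3 tree decomposition is:
Bags: B1 = {2, 6, 7, 10}  B2 = {2, 7, 8, 10}  B3 = {3, 7, 8, 10}  B4 = {1, 7, 8, 10}  B5 = {2, 7, 9, 10}  B6 = {1, 5, 8, 10}  B7 = {3, 4, 8, 10}
Tree: B1–B2, B2–B3, B2–B4, B2–B5, B4–B6, B3–B7
The largest bag has 4 vertices, giving width 3; this decomposition certifies tw(G) ≤ 3. On the other hand G contains the 4-clique {3, 4, 8, 10}. A clique must lie in a single bag of any decomposition, so no decomposition can have width below 3. Combining the bounds, tw(G) = 3.

3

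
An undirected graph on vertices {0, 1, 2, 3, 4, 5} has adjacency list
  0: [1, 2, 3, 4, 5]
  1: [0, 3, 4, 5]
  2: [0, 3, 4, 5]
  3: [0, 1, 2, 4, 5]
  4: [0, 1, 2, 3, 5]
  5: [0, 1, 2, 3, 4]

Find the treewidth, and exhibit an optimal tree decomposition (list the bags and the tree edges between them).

Every bag has size at most 5, so the width is 5 − 1 = 4 and tw(G) ≤ 4. For the lower bound, the 5 vertices {0, 1, 3, 4, 5} are pairwise adjacent, and any tree decomposition puts a clique entirely inside one bag — forcing width ≥ 4. Hence tw(G) = 4 exactly.

Treewidth 4.
One optimal decomposition is:
Bags: B1 = {0, 1, 3, 4, 5}  B2 = {0, 2, 3, 4, 5}
Tree: B1–B2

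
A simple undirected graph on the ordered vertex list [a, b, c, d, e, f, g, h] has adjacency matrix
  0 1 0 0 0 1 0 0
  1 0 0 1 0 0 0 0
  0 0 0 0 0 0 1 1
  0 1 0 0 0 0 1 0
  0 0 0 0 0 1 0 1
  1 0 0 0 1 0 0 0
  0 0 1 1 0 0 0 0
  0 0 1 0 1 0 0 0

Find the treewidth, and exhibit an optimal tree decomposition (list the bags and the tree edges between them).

Treewidth 2.
One such decomposition:
Bags: B1 = {c, e, h}  B2 = {c, e, f}  B3 = {a, c, f}  B4 = {a, b, c}  B5 = {b, c, d}  B6 = {c, d, g}
Tree: B1–B2, B2–B3, B3–B4, B4–B5, B5–B6

The largest bag has 3 vertices, giving width 2; this decomposition certifies tw(G) ≤ 2. The edges c–h–e–f–a–b–d–g–c form a cycle, so G is not a tree and its treewidth is at least 2. Hence tw(G) = 2 exactly.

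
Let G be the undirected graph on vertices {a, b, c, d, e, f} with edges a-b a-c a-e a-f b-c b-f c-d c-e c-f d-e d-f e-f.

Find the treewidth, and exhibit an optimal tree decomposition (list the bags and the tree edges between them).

The largest bag has 4 vertices, giving width 3; this decomposition certifies tw(G) ≤ 3. Conversely, {c, d, e, f} is a clique of size 4, and the vertices of any clique must share a bag in every tree decomposition; so some bag has ≥ 4 vertices and tw(G) ≥ 3. Hence tw(G) = 3 exactly.

Treewidth 3.
One such decomposition:
Bags: B1 = {a, c, e, f}  B2 = {c, d, e, f}  B3 = {a, b, c, f}
Tree: B1–B2, B1–B3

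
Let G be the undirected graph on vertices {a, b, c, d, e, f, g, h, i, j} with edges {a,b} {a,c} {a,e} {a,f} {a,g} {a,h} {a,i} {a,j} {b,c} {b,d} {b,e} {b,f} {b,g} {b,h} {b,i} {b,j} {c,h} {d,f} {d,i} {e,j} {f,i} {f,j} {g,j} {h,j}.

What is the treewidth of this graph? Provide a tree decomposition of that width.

Each bag holds 4 vertices, so the decomposition has width 3, which upper-bounds the treewidth. On the other hand G contains the 4-clique {b, d, f, i}. A clique must lie in a single bag of any decomposition, so no decomposition can have width below 3. Hence tw(G) = 3 exactly.

Treewidth 3.
Bags: B1 = {a, b, h, j}  B2 = {a, b, e, j}  B3 = {a, b, f, j}  B4 = {a, b, f, i}  B5 = {a, b, c, h}  B6 = {a, b, g, j}  B7 = {b, d, f, i}
Tree: B1–B2, B1–B3, B3–B4, B1–B5, B3–B6, B4–B7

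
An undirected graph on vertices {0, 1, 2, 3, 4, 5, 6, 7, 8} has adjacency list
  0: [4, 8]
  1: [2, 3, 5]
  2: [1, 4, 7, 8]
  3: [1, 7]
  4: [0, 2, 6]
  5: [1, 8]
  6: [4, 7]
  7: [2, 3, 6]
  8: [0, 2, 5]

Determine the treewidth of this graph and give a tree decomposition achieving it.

Treewidth 3.
One optimal decomposition is:
Bags: B1 = {0, 4, 5, 8}  B2 = {2, 4, 5, 8}  B3 = {1, 2, 4, 5}  B4 = {1, 2, 4, 6}  B5 = {1, 2, 6, 7}  B6 = {1, 3, 6, 7}
Tree: B1–B2, B2–B3, B3–B4, B4–B5, B5–B6

Every bag has size at most 4, so the width is 4 − 1 = 3 and tw(G) ≤ 3. For the lower bound: the 4 vertex sets {0,5,8}, {4}, {2}, {1,3,6,7} are disjoint, each induces a connected subgraph, and every pair is joined by at least one edge of G. Contracting each set to a single vertex therefore yields K_{4} as a minor, and since treewidth is minor-monotone, tw(G) ≥ tw(K_{4}) = 3. Therefore the treewidth is 3.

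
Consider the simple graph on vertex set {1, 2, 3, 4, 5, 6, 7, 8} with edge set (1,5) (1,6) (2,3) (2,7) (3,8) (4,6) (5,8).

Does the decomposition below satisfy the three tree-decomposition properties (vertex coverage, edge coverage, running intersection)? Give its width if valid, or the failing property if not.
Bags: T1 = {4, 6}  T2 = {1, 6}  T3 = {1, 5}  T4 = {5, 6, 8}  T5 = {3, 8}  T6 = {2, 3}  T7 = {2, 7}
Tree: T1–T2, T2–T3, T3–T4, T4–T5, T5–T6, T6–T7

A tree decomposition must satisfy three properties: every vertex lies in some bag; for every edge, both endpoints lie together in some bag; and for every vertex, the bags containing it form a connected subtree. Here bags containing vertex 6 are not connected in the tree, so the decomposition is invalid.

No — bags containing vertex 6 are not connected in the tree.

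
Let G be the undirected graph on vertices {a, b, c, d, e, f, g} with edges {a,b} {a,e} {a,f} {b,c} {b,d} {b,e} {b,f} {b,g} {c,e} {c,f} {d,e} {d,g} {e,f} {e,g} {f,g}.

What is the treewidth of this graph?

A width-3 tree decomposition is:
Bags: B1 = {a, b, e, f}  B2 = {b, e, f, g}  B3 = {b, d, e, g}  B4 = {b, c, e, f}
Tree: B1–B2, B2–B3, B2–B4
The largest bag has 4 vertices, giving width 3; this decomposition certifies tw(G) ≤ 3. On the other hand G contains the 4-clique {b, d, e, g}. A clique must lie in a single bag of any decomposition, so no decomposition can have width below 3. Combining the bounds, tw(G) = 3.

3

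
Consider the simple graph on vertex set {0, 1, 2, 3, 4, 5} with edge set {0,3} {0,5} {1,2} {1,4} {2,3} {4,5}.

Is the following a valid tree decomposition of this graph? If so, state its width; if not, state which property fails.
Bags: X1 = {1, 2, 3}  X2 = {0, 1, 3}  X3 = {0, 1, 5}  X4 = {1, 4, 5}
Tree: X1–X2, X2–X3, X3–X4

Yes; width 2.

Vertex coverage: the bags together contain {0, 1, 2, 3, 4, 5}, the full vertex set. Edge coverage: each edge of G has both endpoints in at least one bag. Running intersection: for every vertex, the bags containing it form a connected subtree. All three properties hold, so this is a valid tree decomposition of width max|bag| − 1 = 2, and hence tw(G) ≤ 2.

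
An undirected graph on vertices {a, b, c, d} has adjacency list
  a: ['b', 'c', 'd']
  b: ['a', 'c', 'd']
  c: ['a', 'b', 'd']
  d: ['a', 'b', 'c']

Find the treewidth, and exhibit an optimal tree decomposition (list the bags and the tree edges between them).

Treewidth 3.
Bags: B1 = {a, b, c, d}
Tree: (single bag)

A single bag containing all 4 vertices is trivially a valid decomposition of width 3. On the other hand G contains the 4-clique {a, b, c, d}. A clique must lie in a single bag of any decomposition, so no decomposition can have width below 3. The upper and lower bounds meet at 3, so that is the treewidth.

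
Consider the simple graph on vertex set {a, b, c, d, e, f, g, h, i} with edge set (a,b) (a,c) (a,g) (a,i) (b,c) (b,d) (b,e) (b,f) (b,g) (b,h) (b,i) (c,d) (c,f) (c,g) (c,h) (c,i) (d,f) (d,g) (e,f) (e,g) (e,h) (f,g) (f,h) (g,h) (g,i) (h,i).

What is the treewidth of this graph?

A width-4 tree decomposition is:
Bags: B1 = {b, c, f, g, h}  B2 = {b, c, g, h, i}  B3 = {a, b, c, g, i}  B4 = {b, c, d, f, g}  B5 = {b, e, f, g, h}
Tree: B1–B2, B2–B3, B1–B4, B1–B5
The largest bag has 5 vertices, giving width 4; this decomposition certifies tw(G) ≤ 4. On the other hand G contains the 5-clique {b, e, f, g, h}. A clique must lie in a single bag of any decomposition, so no decomposition can have width below 4. Combining the bounds, tw(G) = 4.

4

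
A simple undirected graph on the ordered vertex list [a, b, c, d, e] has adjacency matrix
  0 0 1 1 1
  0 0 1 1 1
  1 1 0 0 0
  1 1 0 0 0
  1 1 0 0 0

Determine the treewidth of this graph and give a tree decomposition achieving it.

The largest bag has 3 vertices, giving width 2; this decomposition certifies tw(G) ≤ 2. The edges b–c–a–e–b form a cycle, so G is not a tree and its treewidth is at least 2. The upper and lower bounds meet at 2, so that is the treewidth.

Treewidth 2.
Bags: B1 = {a, b, c}  B2 = {a, b, e}  B3 = {a, b, d}
Tree: B1–B2, B2–B3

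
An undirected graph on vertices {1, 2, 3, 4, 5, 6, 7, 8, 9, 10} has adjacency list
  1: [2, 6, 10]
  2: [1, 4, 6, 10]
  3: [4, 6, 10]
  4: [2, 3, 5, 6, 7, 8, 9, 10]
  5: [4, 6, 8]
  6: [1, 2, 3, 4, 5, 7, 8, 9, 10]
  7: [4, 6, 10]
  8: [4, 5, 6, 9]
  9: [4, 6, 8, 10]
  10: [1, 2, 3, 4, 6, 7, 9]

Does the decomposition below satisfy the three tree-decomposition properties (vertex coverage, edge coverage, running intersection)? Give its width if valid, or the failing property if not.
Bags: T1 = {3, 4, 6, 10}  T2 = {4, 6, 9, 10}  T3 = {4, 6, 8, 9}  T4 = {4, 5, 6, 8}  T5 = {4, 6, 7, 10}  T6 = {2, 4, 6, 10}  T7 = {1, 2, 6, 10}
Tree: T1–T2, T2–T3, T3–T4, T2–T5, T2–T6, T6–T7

Yes; width 3.

Checking the three conditions: (i) the bags cover all of {1, 2, 3, 4, 5, 6, 7, 8, 9, 10}; (ii) for each edge, some bag contains both endpoints; (iii) the bags containing any fixed vertex form a subtree. All hold, so the decomposition is valid with width 4 − 1 = 3.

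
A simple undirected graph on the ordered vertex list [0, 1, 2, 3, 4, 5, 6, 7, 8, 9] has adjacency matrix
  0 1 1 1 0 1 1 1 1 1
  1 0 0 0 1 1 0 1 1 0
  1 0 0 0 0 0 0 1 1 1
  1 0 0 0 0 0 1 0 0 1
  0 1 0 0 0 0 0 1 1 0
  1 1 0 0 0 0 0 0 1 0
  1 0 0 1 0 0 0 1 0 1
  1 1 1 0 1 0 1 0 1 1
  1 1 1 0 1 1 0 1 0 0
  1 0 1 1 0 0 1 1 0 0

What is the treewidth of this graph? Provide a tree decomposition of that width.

Each bag holds 4 vertices, so the decomposition has width 3, which upper-bounds the treewidth. Conversely, {0, 3, 6, 9} is a clique of size 4, and the vertices of any clique must share a bag in every tree decomposition; so some bag has ≥ 4 vertices and tw(G) ≥ 3. Combining the bounds, tw(G) = 3.

Treewidth 3.
One such decomposition:
Bags: B1 = {0, 1, 7, 8}  B2 = {0, 1, 5, 8}  B3 = {0, 2, 7, 8}  B4 = {1, 4, 7, 8}  B5 = {0, 2, 7, 9}  B6 = {0, 6, 7, 9}  B7 = {0, 3, 6, 9}
Tree: B1–B2, B1–B3, B1–B4, B3–B5, B5–B6, B6–B7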